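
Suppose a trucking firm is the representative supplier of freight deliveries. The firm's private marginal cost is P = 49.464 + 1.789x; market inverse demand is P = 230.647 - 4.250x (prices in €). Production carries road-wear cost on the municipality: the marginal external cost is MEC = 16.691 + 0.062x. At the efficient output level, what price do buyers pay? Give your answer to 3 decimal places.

Social marginal cost = private MC + MEC = 66.155 + 1.851x.
Set SMC = demand: 66.155 + 1.851x = 230.647 - 4.250x → x* = 26.9615.
Consumer price on the demand curve at x*: 230.647 − 4.250×26.9615 = 116.0606.

P = €116.061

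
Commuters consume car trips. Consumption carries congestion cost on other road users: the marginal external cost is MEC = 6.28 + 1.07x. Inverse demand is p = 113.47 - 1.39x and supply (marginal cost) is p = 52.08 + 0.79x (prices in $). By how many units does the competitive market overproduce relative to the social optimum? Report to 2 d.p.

Market equilibrium (private): 52.08 + 0.79x = 113.47 - 1.39x → x_m = 28.1606.
Social marginal benefit = demand − MEC = 107.19 - 2.46x.
Set SMB = MC: 107.19 - 2.46x = 52.08 + 0.79x → x* = 16.9569.
Gap = |28.1606 − 16.9569| = 11.2037.

11.20 units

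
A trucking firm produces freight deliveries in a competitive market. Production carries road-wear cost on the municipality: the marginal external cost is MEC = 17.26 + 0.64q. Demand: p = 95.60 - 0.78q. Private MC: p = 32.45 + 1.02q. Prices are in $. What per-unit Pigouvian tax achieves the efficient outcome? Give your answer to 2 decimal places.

Social marginal cost = private MC + MEC = 49.71 + 1.66q.
Set SMC = demand: 49.71 + 1.66q = 95.60 - 0.78q → q* = 18.8074.
The Pigouvian tax equals MEC at q*: 17.26 + 0.64×18.8074 = 29.2967.

tax = $29.30 per unit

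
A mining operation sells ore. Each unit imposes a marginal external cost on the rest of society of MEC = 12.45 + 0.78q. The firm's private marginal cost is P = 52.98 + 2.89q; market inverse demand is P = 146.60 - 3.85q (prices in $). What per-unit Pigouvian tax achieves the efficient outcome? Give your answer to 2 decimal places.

Social marginal cost = private MC + MEC = 65.43 + 3.67q.
Set SMC = demand: 65.43 + 3.67q = 146.60 - 3.85q → q* = 10.7939.
The Pigouvian tax equals MEC at q*: 12.45 + 0.78×10.7939 = 20.8692.

tax = $20.87 per unit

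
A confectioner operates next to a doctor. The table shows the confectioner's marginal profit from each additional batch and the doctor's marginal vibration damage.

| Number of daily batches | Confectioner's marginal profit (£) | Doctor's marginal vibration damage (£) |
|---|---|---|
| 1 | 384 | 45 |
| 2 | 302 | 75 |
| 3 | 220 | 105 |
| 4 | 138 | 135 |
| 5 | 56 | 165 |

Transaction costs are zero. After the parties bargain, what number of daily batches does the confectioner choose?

4

Bargaining reaches the level where marginal profit last exceeds marginal vibration damage.
That holds through level 4 (138 ≥ 135) but not at 5 (56 < 165).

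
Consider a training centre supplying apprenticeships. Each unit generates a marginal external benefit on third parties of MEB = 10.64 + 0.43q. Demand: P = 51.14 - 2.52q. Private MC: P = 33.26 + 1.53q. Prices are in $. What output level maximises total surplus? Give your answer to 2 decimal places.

Social marginal cost = private MC − MEB = 22.62 + 1.10q.
Set SMC = demand: 22.62 + 1.10q = 51.14 - 2.52q → q* = 7.8785.

q* = 7.88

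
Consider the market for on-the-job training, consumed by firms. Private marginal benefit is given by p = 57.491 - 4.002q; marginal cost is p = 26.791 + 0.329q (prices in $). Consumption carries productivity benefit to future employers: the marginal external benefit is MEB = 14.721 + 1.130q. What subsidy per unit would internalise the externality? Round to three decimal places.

Social marginal benefit = demand + MEB = 72.212 - 2.872q.
Set SMB = MC: 72.212 - 2.872q = 26.791 + 0.329q → q* = 14.1896.
The Pigouvian subsidy equals MEB at q*: 14.721 + 1.130×14.1896 = 30.7552.

subsidy = $30.755 per unit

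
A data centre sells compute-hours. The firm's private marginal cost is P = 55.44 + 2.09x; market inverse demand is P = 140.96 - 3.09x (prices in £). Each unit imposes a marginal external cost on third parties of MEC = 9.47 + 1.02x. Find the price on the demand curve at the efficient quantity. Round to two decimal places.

Social marginal cost = private MC + MEC = 64.91 + 3.11x.
Set SMC = demand: 64.91 + 3.11x = 140.96 - 3.09x → x* = 12.2661.
Consumer price on the demand curve at x*: 140.96 − 3.09×12.2661 = 103.0578.

P = £103.06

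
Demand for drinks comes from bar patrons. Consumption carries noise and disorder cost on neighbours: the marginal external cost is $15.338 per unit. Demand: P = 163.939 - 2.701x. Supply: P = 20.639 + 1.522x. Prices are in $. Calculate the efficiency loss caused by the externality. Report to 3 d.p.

DWL = $27.854

Market equilibrium (private): 20.639 + 1.522x = 163.939 - 2.701x → x_m = 33.9332.
Social marginal benefit = demand − MEC = 148.601 - 2.701x.
Set SMB = MC: 148.601 - 2.701x = 20.639 + 1.522x → x* = 30.3012.
The welfare-loss triangle has base |x_m − x*| and height MEC(x_m) (the vertical gap between SMB and MC is zero at x* and MEC at x_m).
DWL = ½ × 3.6320 × 15.3380 = 27.8538.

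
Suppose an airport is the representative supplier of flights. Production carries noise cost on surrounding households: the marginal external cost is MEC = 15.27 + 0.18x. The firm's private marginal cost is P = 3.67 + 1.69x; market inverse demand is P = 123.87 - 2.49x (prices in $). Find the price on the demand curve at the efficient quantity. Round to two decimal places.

Social marginal cost = private MC + MEC = 18.94 + 1.87x.
Set SMC = demand: 18.94 + 1.87x = 123.87 - 2.49x → x* = 24.0665.
Consumer price on the demand curve at x*: 123.87 − 2.49×24.0665 = 63.9444.

P = $63.94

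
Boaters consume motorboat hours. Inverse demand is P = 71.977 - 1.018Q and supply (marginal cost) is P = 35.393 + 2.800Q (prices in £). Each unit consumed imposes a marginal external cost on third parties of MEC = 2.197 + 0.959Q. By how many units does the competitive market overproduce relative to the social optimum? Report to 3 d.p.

Market equilibrium (private): 35.393 + 2.800Q = 71.977 - 1.018Q → Q_m = 9.5820.
Social marginal benefit = demand − MEC = 69.780 - 1.977Q.
Set SMB = MC: 69.780 - 1.977Q = 35.393 + 2.800Q → Q* = 7.1985.
Gap = |9.5820 − 7.1985| = 2.3835.

2.384 units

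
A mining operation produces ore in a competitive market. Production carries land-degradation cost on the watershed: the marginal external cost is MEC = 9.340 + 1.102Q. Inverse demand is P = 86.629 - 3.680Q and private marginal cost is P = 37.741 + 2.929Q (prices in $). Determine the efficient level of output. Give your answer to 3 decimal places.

Social marginal cost = private MC + MEC = 47.081 + 4.031Q.
Set SMC = demand: 47.081 + 4.031Q = 86.629 - 3.680Q → Q* = 5.1288.

Q* = 5.129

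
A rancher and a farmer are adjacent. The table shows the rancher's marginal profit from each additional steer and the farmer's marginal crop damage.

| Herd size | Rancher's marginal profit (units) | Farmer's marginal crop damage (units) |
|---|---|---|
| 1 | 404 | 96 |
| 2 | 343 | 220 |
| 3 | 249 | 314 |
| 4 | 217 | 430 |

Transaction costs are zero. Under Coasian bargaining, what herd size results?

Bargaining reaches the level where marginal profit last exceeds marginal crop damage.
That holds through level 2 (343 ≥ 220) but not at 3 (249 < 314).

2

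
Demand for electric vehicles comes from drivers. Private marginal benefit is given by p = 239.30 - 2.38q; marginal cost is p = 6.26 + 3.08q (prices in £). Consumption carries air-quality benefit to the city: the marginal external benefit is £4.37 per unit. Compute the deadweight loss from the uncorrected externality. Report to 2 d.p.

DWL = £1.75

Market equilibrium (private): 6.26 + 3.08q = 239.30 - 2.38q → q_m = 42.6813.
Social marginal benefit = demand + MEB = 243.67 - 2.38q.
Set SMB = MC: 243.67 - 2.38q = 6.26 + 3.08q → q* = 43.4817.
The welfare-loss triangle has base |q_m − q*| and height MEB(q_m) (the vertical gap between SMB and MC is zero at q* and MEB at q_m).
DWL = ½ × 0.8004 × 4.3700 = 1.7489.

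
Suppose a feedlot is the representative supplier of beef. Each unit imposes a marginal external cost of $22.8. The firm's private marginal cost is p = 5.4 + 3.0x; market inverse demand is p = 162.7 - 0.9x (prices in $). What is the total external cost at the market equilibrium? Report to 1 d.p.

Market equilibrium (private): 5.4 + 3.0x = 162.7 - 0.9x → x_m = 40.3333.
Total external cost = MEC × x_m = 22.8 × 40.3333 = 919.5992.

$919.6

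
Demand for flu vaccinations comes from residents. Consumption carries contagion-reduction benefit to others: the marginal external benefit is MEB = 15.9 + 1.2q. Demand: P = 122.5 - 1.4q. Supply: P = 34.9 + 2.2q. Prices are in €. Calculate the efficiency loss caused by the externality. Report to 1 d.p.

Market equilibrium (private): 34.9 + 2.2q = 122.5 - 1.4q → q_m = 24.3333.
Social marginal benefit = demand + MEB = 138.4 - 0.2q.
Set SMB = MC: 138.4 - 0.2q = 34.9 + 2.2q → q* = 43.1250.
The welfare-loss triangle has base |q_m − q*| and height MEB(q_m) (the vertical gap between SMB and MC is zero at q* and MEB at q_m).
DWL = ½ × 18.7917 × 45.1000 = 423.7528.

DWL = €423.8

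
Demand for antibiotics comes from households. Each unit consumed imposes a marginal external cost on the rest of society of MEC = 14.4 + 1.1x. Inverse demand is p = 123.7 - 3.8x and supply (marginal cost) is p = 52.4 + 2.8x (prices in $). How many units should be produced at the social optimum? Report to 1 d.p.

Social marginal benefit = demand − MEC = 109.3 - 4.9x.
Set SMB = MC: 109.3 - 4.9x = 52.4 + 2.8x → x* = 7.3896.

x* = 7.4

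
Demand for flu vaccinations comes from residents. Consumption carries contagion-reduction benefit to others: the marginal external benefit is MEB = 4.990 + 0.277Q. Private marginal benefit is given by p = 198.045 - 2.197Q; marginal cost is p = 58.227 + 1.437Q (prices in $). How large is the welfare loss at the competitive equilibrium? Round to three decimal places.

DWL = $36.468

Market equilibrium (private): 58.227 + 1.437Q = 198.045 - 2.197Q → Q_m = 38.4750.
Social marginal benefit = demand + MEB = 203.035 - 1.920Q.
Set SMB = MC: 203.035 - 1.920Q = 58.227 + 1.437Q → Q* = 43.1361.
Height of the DWL triangle at Q_m is SMB(Q_m) − MC(Q_m) = MEB(Q_m) = 15.6476.
DWL = ½ × 4.6611 × 15.6476 = 36.4675.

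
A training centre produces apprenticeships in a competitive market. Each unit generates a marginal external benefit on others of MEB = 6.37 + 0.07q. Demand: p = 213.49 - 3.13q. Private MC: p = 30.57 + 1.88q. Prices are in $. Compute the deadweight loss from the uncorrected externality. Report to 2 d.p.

Market equilibrium (private): 30.57 + 1.88q = 213.49 - 3.13q → q_m = 36.5110.
Social marginal cost = private MC − MEB = 24.20 + 1.81q.
Set SMC = demand: 24.20 + 1.81q = 213.49 - 3.13q → q* = 38.3178.
Height of the DWL triangle at q_m is demand(q_m) − SMC(q_m) = MEB(q_m) = 8.9258.
DWL = ½ × 1.8068 × 8.9258 = 8.0636.

DWL = $8.06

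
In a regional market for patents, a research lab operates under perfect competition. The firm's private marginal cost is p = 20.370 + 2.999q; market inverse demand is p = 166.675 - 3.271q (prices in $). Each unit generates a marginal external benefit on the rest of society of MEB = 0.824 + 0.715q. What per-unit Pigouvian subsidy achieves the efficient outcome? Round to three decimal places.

subsidy = $19.761 per unit

Social marginal cost = private MC − MEB = 19.546 + 2.284q.
Set SMC = demand: 19.546 + 2.284q = 166.675 - 3.271q → q* = 26.4859.
The Pigouvian subsidy equals MEB at q*: 0.824 + 0.715×26.4859 = 19.7614.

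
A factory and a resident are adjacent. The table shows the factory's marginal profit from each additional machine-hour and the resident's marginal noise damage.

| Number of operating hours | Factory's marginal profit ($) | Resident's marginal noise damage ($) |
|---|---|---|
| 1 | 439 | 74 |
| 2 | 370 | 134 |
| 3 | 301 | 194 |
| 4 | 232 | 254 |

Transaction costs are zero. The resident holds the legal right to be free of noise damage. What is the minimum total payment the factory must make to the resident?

$402

Efficient level: marginal profit ≥ marginal noise damage through level 3, so k* = 3.
With the resident holding the right, the factory must at least compensate total damage at k*: 74 + 134 + 194 = 402.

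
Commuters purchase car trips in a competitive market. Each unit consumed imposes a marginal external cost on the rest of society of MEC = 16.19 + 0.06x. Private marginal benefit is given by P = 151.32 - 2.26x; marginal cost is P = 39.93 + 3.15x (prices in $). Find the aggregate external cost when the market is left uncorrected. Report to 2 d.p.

$346.06

Market equilibrium (private): 39.93 + 3.15x = 151.32 - 2.26x → x_m = 20.5896.
Total external cost = ∫₀^{x_m} (16.19 + 0.06x) dx = 16.19×20.5896 + ½×0.06×20.5896² = 346.0636.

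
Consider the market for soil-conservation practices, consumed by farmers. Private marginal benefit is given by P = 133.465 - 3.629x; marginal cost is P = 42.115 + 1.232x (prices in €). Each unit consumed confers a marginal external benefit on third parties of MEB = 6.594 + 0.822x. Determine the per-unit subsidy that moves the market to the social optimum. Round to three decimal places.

Social marginal benefit = demand + MEB = 140.059 - 2.807x.
Set SMB = MC: 140.059 - 2.807x = 42.115 + 1.232x → x* = 24.2496.
The Pigouvian subsidy equals MEB at x*: 6.594 + 0.822×24.2496 = 26.5272.

subsidy = €26.527 per unit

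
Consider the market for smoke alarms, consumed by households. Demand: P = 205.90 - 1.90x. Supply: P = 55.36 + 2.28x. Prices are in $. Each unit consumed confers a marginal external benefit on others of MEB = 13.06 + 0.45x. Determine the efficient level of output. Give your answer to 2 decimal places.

x* = 43.86

Social marginal benefit = demand + MEB = 218.96 - 1.45x.
Set SMB = MC: 218.96 - 1.45x = 55.36 + 2.28x → x* = 43.8606.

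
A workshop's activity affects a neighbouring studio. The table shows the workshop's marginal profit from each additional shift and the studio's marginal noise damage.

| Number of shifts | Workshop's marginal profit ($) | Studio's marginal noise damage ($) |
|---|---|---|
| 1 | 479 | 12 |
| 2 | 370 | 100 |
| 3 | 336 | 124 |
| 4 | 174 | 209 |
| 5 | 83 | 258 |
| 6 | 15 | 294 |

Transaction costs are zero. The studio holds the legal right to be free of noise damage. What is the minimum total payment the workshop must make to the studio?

Efficient level: marginal profit ≥ marginal noise damage through level 3, so k* = 3.
With the studio holding the right, the workshop must at least compensate total damage at k*: 12 + 100 + 124 = 236.

$236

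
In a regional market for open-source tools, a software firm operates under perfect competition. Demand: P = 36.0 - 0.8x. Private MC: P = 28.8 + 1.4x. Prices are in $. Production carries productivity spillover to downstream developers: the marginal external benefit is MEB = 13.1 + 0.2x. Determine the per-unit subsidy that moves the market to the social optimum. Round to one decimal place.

Social marginal cost = private MC − MEB = 15.7 + 1.2x.
Set SMC = demand: 15.7 + 1.2x = 36.0 - 0.8x → x* = 10.1500.
The Pigouvian subsidy equals MEB at x*: 13.1 + 0.2×10.1500 = 15.1300.

subsidy = $15.1 per unit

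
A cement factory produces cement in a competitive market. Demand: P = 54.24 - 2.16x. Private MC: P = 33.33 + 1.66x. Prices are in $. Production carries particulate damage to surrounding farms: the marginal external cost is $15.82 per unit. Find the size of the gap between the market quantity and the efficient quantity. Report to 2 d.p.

4.14 units

Market equilibrium (private): 33.33 + 1.66x = 54.24 - 2.16x → x_m = 5.4738.
Social marginal cost = private MC + MEC = 49.15 + 1.66x.
Set SMC = demand: 49.15 + 1.66x = 54.24 - 2.16x → x* = 1.3325.
Gap = |5.4738 − 1.3325| = 4.1413.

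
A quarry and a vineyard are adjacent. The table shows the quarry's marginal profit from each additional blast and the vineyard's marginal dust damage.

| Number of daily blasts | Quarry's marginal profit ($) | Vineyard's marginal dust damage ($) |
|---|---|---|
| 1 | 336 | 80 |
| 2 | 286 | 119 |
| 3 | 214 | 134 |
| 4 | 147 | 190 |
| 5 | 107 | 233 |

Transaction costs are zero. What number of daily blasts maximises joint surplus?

3

Bargaining reaches the level where marginal profit last exceeds marginal dust damage.
That holds through level 3 (214 ≥ 134) but not at 4 (147 < 190).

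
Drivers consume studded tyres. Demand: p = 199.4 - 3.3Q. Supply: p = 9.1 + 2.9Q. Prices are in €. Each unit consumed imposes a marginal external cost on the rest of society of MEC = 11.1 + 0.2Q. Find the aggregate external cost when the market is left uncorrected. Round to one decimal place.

Market equilibrium (private): 9.1 + 2.9Q = 199.4 - 3.3Q → Q_m = 30.6935.
Total external cost = ∫₀^{Q_m} (11.1 + 0.2Q) dQ = 11.1×30.6935 + ½×0.2×30.6935² = 434.9069.

€434.9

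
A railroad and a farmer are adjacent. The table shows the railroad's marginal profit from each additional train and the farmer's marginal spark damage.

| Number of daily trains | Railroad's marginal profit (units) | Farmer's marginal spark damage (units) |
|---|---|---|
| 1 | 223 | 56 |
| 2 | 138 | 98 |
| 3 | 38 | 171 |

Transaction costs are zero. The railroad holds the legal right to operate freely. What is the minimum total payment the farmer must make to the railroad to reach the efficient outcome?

38

Left alone the railroad would choose level 3 (marginal profit stays positive).
Efficient level: k* = 2 (marginal profit ≥ marginal spark damage through 2).
The farmer must at least cover the railroad's forgone profit from cutting 3→2: 38 = 38.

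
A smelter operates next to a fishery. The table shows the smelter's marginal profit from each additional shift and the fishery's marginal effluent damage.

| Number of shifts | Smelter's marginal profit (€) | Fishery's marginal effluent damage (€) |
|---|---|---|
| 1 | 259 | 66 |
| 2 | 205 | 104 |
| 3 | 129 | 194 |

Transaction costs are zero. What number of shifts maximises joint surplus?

Bargaining reaches the level where marginal profit last exceeds marginal effluent damage.
That holds through level 2 (205 ≥ 104) but not at 3 (129 < 194).

2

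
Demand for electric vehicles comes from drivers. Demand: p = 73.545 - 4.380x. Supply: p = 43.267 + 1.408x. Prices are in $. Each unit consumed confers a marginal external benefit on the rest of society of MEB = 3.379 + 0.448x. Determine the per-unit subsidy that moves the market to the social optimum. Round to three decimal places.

Social marginal benefit = demand + MEB = 76.924 - 3.932x.
Set SMB = MC: 76.924 - 3.932x = 43.267 + 1.408x → x* = 6.3028.
The Pigouvian subsidy equals MEB at x*: 3.379 + 0.448×6.3028 = 6.2027.

subsidy = $6.203 per unit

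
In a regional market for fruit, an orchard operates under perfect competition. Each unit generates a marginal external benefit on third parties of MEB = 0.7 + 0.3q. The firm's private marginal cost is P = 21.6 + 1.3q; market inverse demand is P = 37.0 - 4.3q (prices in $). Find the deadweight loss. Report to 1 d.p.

Market equilibrium (private): 21.6 + 1.3q = 37.0 - 4.3q → q_m = 2.7500.
Social marginal cost = private MC − MEB = 20.9 + q.
Set SMC = demand: 20.9 + q = 37.0 - 4.3q → q* = 3.0377.
The welfare-loss triangle has base |q_m − q*| and height MEB(q_m) (the vertical gap between SMC and demand is zero at q* and MEB at q_m).
DWL = ½ × 0.2877 × 1.5250 = 0.2194.

DWL = $0.2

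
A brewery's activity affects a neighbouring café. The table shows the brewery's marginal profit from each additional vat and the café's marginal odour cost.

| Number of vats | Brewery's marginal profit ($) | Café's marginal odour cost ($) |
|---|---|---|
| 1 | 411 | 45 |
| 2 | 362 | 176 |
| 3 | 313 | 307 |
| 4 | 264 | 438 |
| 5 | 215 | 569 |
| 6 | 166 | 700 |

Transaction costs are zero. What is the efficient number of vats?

Bargaining reaches the level where marginal profit last exceeds marginal odour cost.
That holds through level 3 (313 ≥ 307) but not at 4 (264 < 438).

3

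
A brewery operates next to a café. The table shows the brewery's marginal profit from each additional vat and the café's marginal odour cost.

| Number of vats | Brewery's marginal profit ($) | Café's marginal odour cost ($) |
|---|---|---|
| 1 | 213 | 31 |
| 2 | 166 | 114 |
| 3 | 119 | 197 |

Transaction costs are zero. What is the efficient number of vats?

Bargaining reaches the level where marginal profit last exceeds marginal odour cost.
That holds through level 2 (166 ≥ 114) but not at 3 (119 < 197).

2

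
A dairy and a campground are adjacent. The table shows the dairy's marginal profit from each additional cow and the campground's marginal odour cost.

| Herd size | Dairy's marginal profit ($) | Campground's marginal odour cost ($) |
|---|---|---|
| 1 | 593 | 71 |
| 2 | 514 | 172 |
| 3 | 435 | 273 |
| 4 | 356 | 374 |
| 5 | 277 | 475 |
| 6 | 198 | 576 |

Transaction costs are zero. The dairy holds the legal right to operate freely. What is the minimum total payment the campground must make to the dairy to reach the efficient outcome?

Left alone the dairy would choose level 6 (marginal profit stays positive).
Efficient level: k* = 3 (marginal profit ≥ marginal odour cost through 3).
The campground must at least cover the dairy's forgone profit from cutting 6→3: 356 + 277 + 198 = 831.

$831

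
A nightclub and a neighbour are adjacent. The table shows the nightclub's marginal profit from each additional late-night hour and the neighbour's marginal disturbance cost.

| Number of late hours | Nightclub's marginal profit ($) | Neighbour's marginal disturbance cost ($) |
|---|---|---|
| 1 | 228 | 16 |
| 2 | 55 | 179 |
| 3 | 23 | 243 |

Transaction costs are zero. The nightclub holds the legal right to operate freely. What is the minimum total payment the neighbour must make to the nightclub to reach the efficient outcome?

$78

Left alone the nightclub would choose level 3 (marginal profit stays positive).
Efficient level: k* = 1 (marginal profit ≥ marginal disturbance cost through 1).
The neighbour must at least cover the nightclub's forgone profit from cutting 3→1: 55 + 23 = 78.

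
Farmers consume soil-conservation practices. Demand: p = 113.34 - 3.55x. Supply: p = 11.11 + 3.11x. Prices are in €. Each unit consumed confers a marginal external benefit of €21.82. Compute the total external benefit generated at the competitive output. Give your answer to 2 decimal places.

Market equilibrium (private): 11.11 + 3.11x = 113.34 - 3.55x → x_m = 15.3498.
Total external benefit = MEB × x_m = 21.82 × 15.3498 = 334.9326.

€334.93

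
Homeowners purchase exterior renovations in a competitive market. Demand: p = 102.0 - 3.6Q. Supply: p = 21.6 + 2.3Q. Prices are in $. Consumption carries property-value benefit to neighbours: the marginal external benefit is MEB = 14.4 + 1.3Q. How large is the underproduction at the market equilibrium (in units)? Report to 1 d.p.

7.0 units

Market equilibrium (private): 21.6 + 2.3Q = 102.0 - 3.6Q → Q_m = 13.6271.
Social marginal benefit = demand + MEB = 116.4 - 2.3Q.
Set SMB = MC: 116.4 - 2.3Q = 21.6 + 2.3Q → Q* = 20.6087.
Gap = |13.6271 − 20.6087| = 6.9816.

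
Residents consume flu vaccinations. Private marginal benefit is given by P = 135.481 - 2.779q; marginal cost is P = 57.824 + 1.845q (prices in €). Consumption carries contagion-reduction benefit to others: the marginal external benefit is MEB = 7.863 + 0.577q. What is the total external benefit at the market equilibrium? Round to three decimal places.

€213.425

Market equilibrium (private): 57.824 + 1.845q = 135.481 - 2.779q → q_m = 16.7943.
Total external benefit = ∫₀^{q_m} (7.863 + 0.577q) dq = 7.863×16.7943 + ½×0.577×16.7943² = 213.4246.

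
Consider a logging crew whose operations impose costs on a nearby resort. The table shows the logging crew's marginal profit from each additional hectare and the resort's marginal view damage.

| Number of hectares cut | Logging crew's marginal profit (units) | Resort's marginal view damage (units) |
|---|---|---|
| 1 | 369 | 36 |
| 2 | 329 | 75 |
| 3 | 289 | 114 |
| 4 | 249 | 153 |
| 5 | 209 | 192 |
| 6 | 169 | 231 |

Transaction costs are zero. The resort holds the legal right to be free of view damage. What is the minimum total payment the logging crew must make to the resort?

Efficient level: marginal profit ≥ marginal view damage through level 5, so k* = 5.
With the resort holding the right, the logging crew must at least compensate total damage at k*: 36 + 75 + 114 + 153 + 192 = 570.

570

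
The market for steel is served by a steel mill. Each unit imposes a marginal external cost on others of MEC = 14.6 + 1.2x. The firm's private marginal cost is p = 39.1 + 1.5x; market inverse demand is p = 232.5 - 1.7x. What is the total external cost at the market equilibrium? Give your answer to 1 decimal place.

Market equilibrium (private): 39.1 + 1.5x = 232.5 - 1.7x → x_m = 60.4375.
Total external cost = ∫₀^{x_m} (14.6 + 1.2x) dx = 14.6×60.4375 + ½×1.2×60.4375² = 3074.0023.

3074.0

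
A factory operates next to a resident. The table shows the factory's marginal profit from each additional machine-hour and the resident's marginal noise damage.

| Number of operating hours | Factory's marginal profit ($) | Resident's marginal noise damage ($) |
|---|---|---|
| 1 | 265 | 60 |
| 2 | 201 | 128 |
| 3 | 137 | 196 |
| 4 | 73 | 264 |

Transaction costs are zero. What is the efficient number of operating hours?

Bargaining reaches the level where marginal profit last exceeds marginal noise damage.
That holds through level 2 (201 ≥ 128) but not at 3 (137 < 196).

2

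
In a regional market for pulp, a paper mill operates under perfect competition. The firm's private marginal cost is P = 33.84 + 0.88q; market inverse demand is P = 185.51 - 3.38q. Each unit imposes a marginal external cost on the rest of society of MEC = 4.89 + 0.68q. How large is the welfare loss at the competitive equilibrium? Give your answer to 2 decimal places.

DWL = 85.71

Market equilibrium (private): 33.84 + 0.88q = 185.51 - 3.38q → q_m = 35.6033.
Social marginal cost = private MC + MEC = 38.73 + 1.56q.
Set SMC = demand: 38.73 + 1.56q = 185.51 - 3.38q → q* = 29.7126.
The loss is the area between SMC and demand from q* to q_m; with linear curves that's a triangle of height MEC(q_m).
DWL = ½ × 5.8907 × 29.1002 = 85.7103.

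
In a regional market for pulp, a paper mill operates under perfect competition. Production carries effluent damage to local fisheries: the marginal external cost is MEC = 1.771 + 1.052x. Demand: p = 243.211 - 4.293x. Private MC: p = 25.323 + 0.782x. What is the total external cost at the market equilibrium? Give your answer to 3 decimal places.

1045.608

Market equilibrium (private): 25.323 + 0.782x = 243.211 - 4.293x → x_m = 42.9336.
Total external cost = ∫₀^{x_m} (1.771 + 1.052x) dx = 1.771×42.9336 + ½×1.052×42.9336² = 1045.6081.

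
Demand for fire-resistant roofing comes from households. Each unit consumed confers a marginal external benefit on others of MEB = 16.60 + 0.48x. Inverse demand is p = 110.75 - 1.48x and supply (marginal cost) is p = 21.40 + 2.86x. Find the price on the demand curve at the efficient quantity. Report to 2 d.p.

P = 70.13

Social marginal benefit = demand + MEB = 127.35 - x.
Set SMB = MC: 127.35 - x = 21.40 + 2.86x → x* = 27.4482.
Consumer price on the demand curve at x*: 110.75 − 1.48×27.4482 = 70.1267.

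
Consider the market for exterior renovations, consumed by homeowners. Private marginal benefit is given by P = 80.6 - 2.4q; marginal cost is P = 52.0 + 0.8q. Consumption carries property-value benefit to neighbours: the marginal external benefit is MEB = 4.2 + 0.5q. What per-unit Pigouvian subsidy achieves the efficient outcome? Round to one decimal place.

Social marginal benefit = demand + MEB = 84.8 - 1.9q.
Set SMB = MC: 84.8 - 1.9q = 52.0 + 0.8q → q* = 12.1481.
The Pigouvian subsidy equals MEB at q*: 4.2 + 0.5×12.1481 = 10.2741.

subsidy = 10.3 per unit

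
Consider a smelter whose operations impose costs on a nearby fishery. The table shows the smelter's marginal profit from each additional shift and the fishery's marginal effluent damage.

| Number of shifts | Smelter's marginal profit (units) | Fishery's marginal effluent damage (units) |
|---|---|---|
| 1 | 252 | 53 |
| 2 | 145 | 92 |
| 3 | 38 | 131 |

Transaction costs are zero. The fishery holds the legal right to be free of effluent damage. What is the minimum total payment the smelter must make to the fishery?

145

Efficient level: marginal profit ≥ marginal effluent damage through level 2, so k* = 2.
With the fishery holding the right, the smelter must at least compensate total damage at k*: 53 + 92 = 145.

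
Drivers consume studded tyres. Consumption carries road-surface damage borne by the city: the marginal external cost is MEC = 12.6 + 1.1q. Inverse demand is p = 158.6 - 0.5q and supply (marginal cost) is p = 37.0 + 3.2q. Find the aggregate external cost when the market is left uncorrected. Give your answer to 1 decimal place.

Market equilibrium (private): 37.0 + 3.2q = 158.6 - 0.5q → q_m = 32.8649.
Total external cost = ∫₀^{q_m} (12.6 + 1.1q) dq = 12.6×32.8649 + ½×1.1×32.8649² = 1008.1536.

1008.2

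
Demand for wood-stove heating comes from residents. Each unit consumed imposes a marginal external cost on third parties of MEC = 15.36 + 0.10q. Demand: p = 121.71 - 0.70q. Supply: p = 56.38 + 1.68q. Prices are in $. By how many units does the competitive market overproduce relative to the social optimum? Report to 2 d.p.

7.30 units

Market equilibrium (private): 56.38 + 1.68q = 121.71 - 0.70q → q_m = 27.4496.
Social marginal benefit = demand − MEC = 106.35 - 0.80q.
Set SMB = MC: 106.35 - 0.80q = 56.38 + 1.68q → q* = 20.1492.
Gap = |27.4496 − 20.1492| = 7.3004.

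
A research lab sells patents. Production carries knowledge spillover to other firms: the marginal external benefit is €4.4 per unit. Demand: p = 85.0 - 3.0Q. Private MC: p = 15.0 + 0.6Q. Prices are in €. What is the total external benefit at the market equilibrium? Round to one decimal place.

Market equilibrium (private): 15.0 + 0.6Q = 85.0 - 3.0Q → Q_m = 19.4444.
Total external benefit = MEB × Q_m = 4.4 × 19.4444 = 85.5554.

€85.6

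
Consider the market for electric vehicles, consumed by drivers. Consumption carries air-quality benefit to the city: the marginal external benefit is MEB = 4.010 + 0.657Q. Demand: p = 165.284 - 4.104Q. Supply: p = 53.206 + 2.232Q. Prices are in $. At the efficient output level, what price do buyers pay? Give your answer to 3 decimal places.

Social marginal benefit = demand + MEB = 169.294 - 3.447Q.
Set SMB = MC: 169.294 - 3.447Q = 53.206 + 2.232Q → Q* = 20.4416.
Consumer price on the demand curve at Q*: 165.284 − 4.104×20.4416 = 81.3917.

P = $81.392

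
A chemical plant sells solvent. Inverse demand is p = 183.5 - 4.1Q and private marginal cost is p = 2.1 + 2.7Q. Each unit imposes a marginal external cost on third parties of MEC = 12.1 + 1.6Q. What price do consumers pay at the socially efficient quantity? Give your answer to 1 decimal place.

Social marginal cost = private MC + MEC = 14.2 + 4.3Q.
Set SMC = demand: 14.2 + 4.3Q = 183.5 - 4.1Q → Q* = 20.1548.
Consumer price on the demand curve at Q*: 183.5 − 4.1×20.1548 = 100.8653.

P = 100.9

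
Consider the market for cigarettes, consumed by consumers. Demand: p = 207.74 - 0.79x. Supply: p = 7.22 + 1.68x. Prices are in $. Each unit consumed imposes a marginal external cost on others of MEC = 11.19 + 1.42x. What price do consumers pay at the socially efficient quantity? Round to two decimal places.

Social marginal benefit = demand − MEC = 196.55 - 2.21x.
Set SMB = MC: 196.55 - 2.21x = 7.22 + 1.68x → x* = 48.6710.
Consumer price on the demand curve at x*: 207.74 − 0.79×48.6710 = 169.2899.

P = $169.29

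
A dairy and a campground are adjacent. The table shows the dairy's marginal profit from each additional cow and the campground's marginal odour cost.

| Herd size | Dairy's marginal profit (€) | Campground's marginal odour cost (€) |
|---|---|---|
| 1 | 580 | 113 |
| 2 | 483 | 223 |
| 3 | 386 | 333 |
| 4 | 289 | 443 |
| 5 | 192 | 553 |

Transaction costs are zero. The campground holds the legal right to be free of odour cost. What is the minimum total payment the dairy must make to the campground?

Efficient level: marginal profit ≥ marginal odour cost through level 3, so k* = 3.
With the campground holding the right, the dairy must at least compensate total damage at k*: 113 + 223 + 333 = 669.

€669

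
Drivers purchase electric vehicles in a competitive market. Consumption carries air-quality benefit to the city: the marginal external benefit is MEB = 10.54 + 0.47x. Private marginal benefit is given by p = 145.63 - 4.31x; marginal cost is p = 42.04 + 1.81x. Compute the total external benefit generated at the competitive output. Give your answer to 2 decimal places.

Market equilibrium (private): 42.04 + 1.81x = 145.63 - 4.31x → x_m = 16.9265.
Total external benefit = ∫₀^{x_m} (10.54 + 0.47x) dx = 10.54×16.9265 + ½×0.47×16.9265² = 245.7343.

245.73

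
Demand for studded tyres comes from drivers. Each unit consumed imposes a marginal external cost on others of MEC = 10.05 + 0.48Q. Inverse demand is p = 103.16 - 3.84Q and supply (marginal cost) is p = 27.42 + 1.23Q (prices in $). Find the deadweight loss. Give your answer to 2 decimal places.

Market equilibrium (private): 27.42 + 1.23Q = 103.16 - 3.84Q → Q_m = 14.9389.
Social marginal benefit = demand − MEC = 93.11 - 4.32Q.
Set SMB = MC: 93.11 - 4.32Q = 27.42 + 1.23Q → Q* = 11.8360.
Height of the DWL triangle at Q_m is MC(Q_m) − SMB(Q_m) = MEC(Q_m) = 17.2207.
DWL = ½ × 3.1029 × 17.2207 = 26.7171.

DWL = $26.72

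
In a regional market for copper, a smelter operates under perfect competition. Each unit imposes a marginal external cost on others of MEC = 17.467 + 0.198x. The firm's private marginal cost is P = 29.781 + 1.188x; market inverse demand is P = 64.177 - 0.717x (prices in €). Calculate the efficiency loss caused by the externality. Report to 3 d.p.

Market equilibrium (private): 29.781 + 1.188x = 64.177 - 0.717x → x_m = 18.0556.
Social marginal cost = private MC + MEC = 47.248 + 1.386x.
Set SMC = demand: 47.248 + 1.386x = 64.177 - 0.717x → x* = 8.0499.
The welfare-loss triangle has base |x_m − x*| and height MEC(x_m) (the vertical gap between SMC and demand is zero at x* and MEC at x_m).
DWL = ½ × 10.0057 × 21.0420 = 105.2700.

DWL = €105.270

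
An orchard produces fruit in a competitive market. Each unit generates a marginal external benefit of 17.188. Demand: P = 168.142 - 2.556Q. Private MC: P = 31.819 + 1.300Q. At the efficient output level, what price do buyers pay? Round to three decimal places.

P = 66.385

Social marginal cost = private MC − MEB = 14.631 + 1.300Q.
Set SMC = demand: 14.631 + 1.300Q = 168.142 - 2.556Q → Q* = 39.8109.
Consumer price on the demand curve at Q*: 168.142 − 2.556×39.8109 = 66.3853.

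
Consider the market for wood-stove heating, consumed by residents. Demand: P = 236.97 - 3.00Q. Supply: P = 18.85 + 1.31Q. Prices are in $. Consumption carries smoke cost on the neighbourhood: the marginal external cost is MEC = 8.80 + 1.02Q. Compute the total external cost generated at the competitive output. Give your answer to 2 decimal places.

Market equilibrium (private): 18.85 + 1.31Q = 236.97 - 3.00Q → Q_m = 50.6079.
Total external cost = ∫₀^{Q_m} (8.80 + 1.02Q) dQ = 8.80×50.6079 + ½×1.02×50.6079² = 1751.5409.

$1751.54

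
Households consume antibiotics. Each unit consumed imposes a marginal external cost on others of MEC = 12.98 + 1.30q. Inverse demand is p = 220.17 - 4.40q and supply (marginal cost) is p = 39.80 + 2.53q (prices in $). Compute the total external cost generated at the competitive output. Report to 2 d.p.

Market equilibrium (private): 39.80 + 2.53q = 220.17 - 4.40q → q_m = 26.0274.
Total external cost = ∫₀^{q_m} (12.98 + 1.30q) dq = 12.98×26.0274 + ½×1.30×26.0274² = 778.1623.

$778.16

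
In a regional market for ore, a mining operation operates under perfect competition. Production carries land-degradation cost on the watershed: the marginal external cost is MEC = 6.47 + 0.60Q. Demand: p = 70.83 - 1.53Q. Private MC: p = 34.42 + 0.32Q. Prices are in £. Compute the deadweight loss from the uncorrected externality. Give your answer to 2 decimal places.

DWL = £68.19

Market equilibrium (private): 34.42 + 0.32Q = 70.83 - 1.53Q → Q_m = 19.6811.
Social marginal cost = private MC + MEC = 40.89 + 0.92Q.
Set SMC = demand: 40.89 + 0.92Q = 70.83 - 1.53Q → Q* = 12.2204.
The loss is the area between SMC and demand from Q* to Q_m; with linear curves that's a triangle of height MEC(Q_m).
DWL = ½ × 7.4607 × 18.2786 = 68.1856.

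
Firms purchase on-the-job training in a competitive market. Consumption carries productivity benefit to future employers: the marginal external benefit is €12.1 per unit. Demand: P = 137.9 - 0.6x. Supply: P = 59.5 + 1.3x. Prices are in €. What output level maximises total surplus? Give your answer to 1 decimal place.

x* = 47.6

Social marginal benefit = demand + MEB = 150.0 - 0.6x.
Set SMB = MC: 150.0 - 0.6x = 59.5 + 1.3x → x* = 47.6316.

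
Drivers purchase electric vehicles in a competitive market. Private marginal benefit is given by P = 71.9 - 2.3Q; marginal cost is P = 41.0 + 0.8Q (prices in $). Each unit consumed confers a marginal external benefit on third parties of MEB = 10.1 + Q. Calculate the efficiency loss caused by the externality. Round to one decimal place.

DWL = $95.9

Market equilibrium (private): 41.0 + 0.8Q = 71.9 - 2.3Q → Q_m = 9.9677.
Social marginal benefit = demand + MEB = 82.0 - 1.3Q.
Set SMB = MC: 82.0 - 1.3Q = 41.0 + 0.8Q → Q* = 19.5238.
The welfare-loss triangle has base |Q_m − Q*| and height MEB(Q_m) (the vertical gap between SMB and MC is zero at Q* and MEB at Q_m).
DWL = ½ × 9.5561 × 20.0677 = 95.8845.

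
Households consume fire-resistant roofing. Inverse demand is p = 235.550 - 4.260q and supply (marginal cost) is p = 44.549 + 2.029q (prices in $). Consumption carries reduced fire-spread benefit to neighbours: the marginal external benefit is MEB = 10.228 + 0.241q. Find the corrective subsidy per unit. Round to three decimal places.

subsidy = $18.247 per unit

Social marginal benefit = demand + MEB = 245.778 - 4.019q.
Set SMB = MC: 245.778 - 4.019q = 44.549 + 2.029q → q* = 33.2720.
The Pigouvian subsidy equals MEB at q*: 10.228 + 0.241×33.2720 = 18.2466.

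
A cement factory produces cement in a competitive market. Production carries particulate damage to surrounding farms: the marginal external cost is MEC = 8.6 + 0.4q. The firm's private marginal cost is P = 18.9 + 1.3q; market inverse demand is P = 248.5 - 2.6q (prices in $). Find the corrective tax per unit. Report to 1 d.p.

tax = $29.2 per unit

Social marginal cost = private MC + MEC = 27.5 + 1.7q.
Set SMC = demand: 27.5 + 1.7q = 248.5 - 2.6q → q* = 51.3953.
The Pigouvian tax equals MEC at q*: 8.6 + 0.4×51.3953 = 29.1581.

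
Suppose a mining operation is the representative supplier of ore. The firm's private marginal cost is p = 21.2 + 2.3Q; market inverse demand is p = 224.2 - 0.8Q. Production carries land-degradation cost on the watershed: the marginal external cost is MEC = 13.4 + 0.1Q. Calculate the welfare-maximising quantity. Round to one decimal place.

Social marginal cost = private MC + MEC = 34.6 + 2.4Q.
Set SMC = demand: 34.6 + 2.4Q = 224.2 - 0.8Q → Q* = 59.2500.

Q* = 59.3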